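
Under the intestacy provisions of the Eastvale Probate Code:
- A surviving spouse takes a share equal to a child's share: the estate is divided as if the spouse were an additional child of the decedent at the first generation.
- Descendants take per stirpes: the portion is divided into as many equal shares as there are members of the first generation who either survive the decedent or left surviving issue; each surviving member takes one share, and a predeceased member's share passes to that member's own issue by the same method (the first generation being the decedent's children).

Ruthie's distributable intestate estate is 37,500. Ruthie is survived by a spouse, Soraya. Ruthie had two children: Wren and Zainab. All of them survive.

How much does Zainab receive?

The spouse counts as an additional share at the children's level, so there are 3 primary shares of 12,500. Soraya takes one such share (12,500).
The children's combined portion (25,000) is divided into 2 shares of 12,500: Wren and Zainab each take 12,500.

Zainab receives 12,500.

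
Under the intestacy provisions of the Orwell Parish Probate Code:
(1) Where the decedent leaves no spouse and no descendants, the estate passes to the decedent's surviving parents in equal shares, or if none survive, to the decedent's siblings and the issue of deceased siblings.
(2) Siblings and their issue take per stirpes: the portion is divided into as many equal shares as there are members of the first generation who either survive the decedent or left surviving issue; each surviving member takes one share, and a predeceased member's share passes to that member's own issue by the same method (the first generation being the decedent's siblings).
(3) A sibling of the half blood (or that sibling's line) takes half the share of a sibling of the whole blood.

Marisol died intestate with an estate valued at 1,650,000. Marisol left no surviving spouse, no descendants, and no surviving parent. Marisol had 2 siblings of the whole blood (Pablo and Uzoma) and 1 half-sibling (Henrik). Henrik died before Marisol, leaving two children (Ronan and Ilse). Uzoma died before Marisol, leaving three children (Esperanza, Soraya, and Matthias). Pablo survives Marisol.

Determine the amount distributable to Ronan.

Ronan receives 165,000.

The entire 1,650,000 passes to the siblings and their issue.
Counting each half-blood sibling's line as half a unit, there are 5/2 units in 1,650,000, so one unit is 660,000. Whole-blood lines (Pablo and Uzoma) take 660,000 each; half-blood lines (Henrik) take 330,000 each.
Henrik's share (330,000) is divided into 2 shares of 165,000: Ronan and Ilse each take 165,000.
Uzoma's share (660,000) is divided into 3 shares of 220,000: Esperanza, Soraya, and Matthias each take 220,000.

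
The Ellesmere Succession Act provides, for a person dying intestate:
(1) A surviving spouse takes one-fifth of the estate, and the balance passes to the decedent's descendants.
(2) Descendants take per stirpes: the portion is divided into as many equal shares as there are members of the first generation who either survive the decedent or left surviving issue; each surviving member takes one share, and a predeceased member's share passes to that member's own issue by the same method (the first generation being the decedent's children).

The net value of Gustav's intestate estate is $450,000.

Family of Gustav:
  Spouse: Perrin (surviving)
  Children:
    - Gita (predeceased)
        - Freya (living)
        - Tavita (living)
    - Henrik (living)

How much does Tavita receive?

Perrin takes one-fifth of $450,000 = $90,000. The remaining $360,000 passes to the descendants.
The descendants' portion ($360,000) is divided into 2 shares of $180,000: Henrik takes $180,000; Gita's $180,000 share passes to Gita's issue.
Gita's share ($180,000) is divided into 2 shares of $90,000: Freya and Tavita each take $90,000.

Tavita receives $90,000.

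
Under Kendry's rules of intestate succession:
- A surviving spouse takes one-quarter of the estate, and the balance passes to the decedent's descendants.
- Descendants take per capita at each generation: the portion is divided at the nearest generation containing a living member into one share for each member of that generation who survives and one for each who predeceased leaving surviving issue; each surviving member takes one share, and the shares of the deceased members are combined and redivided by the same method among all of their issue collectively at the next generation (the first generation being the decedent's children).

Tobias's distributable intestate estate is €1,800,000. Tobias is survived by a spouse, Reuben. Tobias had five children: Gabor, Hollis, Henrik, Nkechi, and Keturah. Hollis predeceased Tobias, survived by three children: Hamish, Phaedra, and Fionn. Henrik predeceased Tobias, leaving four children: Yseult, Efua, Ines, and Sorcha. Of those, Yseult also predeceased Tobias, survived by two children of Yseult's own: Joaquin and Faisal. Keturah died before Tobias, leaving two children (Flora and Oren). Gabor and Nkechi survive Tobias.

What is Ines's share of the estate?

Ines receives €90,000.

Reuben takes one-quarter of €1,800,000 = €450,000. The remaining €1,350,000 passes to the descendants.
The descendants' portion (€1,350,000) is divided at the children's generation into 5 shares of €270,000. Gabor and Nkechi each take €270,000. The 3 shares of the deceased (Hollis, Henrik, and Keturah) are combined into a pool of €810,000.
That pool (€810,000) is divided at the grandchildren's generation into 9 shares of €90,000. Hamish, Phaedra, Fionn, Efua, Ines, Sorcha, Flora, and Oren each take €90,000. The remaining share for the deceased Yseult (€90,000) is carried to the next generation.
That pool (€90,000) is divided at the great-grandchildren's generation equally among Joaquin and Faisal: €45,000 each.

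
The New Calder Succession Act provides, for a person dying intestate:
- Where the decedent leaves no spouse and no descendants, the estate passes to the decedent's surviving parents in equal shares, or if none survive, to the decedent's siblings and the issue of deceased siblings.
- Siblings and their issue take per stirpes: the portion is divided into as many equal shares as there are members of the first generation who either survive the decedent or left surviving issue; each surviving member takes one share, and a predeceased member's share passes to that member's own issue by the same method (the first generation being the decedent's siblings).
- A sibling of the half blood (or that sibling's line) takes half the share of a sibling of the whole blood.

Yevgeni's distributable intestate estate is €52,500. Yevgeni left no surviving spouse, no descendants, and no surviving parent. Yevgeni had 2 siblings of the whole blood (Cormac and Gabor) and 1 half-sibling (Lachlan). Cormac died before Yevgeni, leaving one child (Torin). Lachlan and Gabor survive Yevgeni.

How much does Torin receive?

Torin receives €21,000.

The entire €52,500 passes to the siblings and their issue.
Counting each half-blood sibling's line as half a unit, there are 5/2 units in €52,500, so one unit is €21,000. Whole-blood lines (Cormac and Gabor) take €21,000 each; half-blood lines (Lachlan) take €10,500 each.
Cormac's share (€21,000) passes entirely to Torin.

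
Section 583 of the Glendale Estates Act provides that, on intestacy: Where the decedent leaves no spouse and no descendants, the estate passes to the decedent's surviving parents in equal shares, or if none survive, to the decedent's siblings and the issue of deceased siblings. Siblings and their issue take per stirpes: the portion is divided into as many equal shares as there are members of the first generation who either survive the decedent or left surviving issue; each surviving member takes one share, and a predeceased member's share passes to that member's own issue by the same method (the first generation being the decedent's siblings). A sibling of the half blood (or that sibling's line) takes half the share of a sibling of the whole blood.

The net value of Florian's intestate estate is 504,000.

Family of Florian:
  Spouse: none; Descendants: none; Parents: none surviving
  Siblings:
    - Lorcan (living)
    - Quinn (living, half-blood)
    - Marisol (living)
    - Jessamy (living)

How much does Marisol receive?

The entire 504,000 passes to the siblings and their issue.
Counting each half-blood sibling's line as half a unit, there are 7/2 units in 504,000, so one unit is 144,000. Whole-blood lines (Lorcan, Marisol, and Jessamy) take 144,000 each; half-blood lines (Quinn) take 72,000 each.

Marisol receives 144,000.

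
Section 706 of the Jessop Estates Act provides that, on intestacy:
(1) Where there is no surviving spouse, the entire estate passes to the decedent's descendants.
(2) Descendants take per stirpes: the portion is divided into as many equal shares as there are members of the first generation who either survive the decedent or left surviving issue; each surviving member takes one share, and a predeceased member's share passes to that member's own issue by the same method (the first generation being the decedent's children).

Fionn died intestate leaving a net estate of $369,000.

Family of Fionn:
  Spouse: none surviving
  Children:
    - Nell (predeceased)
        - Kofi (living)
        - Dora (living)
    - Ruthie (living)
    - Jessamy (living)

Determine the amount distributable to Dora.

Dora receives $61,500.

The entire $369,000 passes to the descendants.
That amount ($369,000) is divided into 3 shares of $123,000: Ruthie and Jessamy each take $123,000; Nell's $123,000 share passes to Nell's issue.
Nell's share ($123,000) is divided into 2 shares of $61,500: Kofi and Dora each take $61,500.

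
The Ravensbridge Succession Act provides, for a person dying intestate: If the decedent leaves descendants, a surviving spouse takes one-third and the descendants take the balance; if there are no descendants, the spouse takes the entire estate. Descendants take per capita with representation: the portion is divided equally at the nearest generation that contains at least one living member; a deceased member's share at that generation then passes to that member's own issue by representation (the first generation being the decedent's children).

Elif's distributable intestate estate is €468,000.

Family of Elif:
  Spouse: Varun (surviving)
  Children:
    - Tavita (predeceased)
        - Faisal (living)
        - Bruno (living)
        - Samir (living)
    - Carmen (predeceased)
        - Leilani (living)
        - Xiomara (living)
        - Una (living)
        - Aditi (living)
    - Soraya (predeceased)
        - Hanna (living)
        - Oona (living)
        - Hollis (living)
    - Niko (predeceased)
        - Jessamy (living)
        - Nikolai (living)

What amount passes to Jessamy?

Varun takes one-third of €468,000 = €156,000. The remaining €312,000 passes to the descendants.
No child survives, so the initial division is made at the grandchildren's generation.
The descendants' portion (€312,000) is divided into 12 shares of €26,000: Faisal, Bruno, Samir, Leilani, Xiomara, Una, Aditi, Hanna, Oona, Hollis, Jessamy, and Nikolai each take €26,000.

Jessamy receives €26,000.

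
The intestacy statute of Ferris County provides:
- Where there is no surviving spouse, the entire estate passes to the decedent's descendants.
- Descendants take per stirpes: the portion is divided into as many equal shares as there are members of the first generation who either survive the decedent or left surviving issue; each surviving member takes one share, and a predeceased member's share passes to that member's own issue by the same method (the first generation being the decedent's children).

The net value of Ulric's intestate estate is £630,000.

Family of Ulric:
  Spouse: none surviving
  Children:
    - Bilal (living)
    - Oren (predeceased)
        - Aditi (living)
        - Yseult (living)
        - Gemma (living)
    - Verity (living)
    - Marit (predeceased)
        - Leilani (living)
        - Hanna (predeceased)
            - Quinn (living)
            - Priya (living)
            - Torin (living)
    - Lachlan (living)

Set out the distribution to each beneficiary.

Bilal: £126,000; Aditi: £42,000; Yseult: £42,000; Gemma: £42,000; Verity: £126,000; Leilani: £63,000; Quinn: £21,000; Priya: £21,000; Torin: £21,000; Lachlan: £126,000

The entire £630,000 passes to the descendants.
That amount (£630,000) is divided into 5 shares of £126,000: Bilal, Verity, and Lachlan each take £126,000; Oren's £126,000 share passes to Oren's issue; Marit's £126,000 share passes to Marit's issue.
Oren's share (£126,000) is divided into 3 shares of £42,000: Aditi, Yseult, and Gemma each take £42,000.
Marit's share (£126,000) is divided into 2 shares of £63,000: Leilani takes £63,000; Hanna's £63,000 share passes to Hanna's issue.
Hanna's share (£63,000) is divided into 3 shares of £21,000: Quinn, Priya, and Torin each take £21,000.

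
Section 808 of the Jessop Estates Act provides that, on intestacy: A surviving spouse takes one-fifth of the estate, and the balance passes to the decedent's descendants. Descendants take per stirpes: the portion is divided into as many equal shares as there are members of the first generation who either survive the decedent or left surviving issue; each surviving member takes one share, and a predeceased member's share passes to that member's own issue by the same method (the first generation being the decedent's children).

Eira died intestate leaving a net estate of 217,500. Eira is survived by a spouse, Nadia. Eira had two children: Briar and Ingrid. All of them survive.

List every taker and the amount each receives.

Nadia takes one-fifth of 217,500 = 43,500. The remaining 174,000 passes to the descendants.
The descendants' portion (174,000) is divided into 2 shares of 87,000: Briar and Ingrid each take 87,000.

Nadia: 43,500; Briar: 87,000; Ingrid: 87,000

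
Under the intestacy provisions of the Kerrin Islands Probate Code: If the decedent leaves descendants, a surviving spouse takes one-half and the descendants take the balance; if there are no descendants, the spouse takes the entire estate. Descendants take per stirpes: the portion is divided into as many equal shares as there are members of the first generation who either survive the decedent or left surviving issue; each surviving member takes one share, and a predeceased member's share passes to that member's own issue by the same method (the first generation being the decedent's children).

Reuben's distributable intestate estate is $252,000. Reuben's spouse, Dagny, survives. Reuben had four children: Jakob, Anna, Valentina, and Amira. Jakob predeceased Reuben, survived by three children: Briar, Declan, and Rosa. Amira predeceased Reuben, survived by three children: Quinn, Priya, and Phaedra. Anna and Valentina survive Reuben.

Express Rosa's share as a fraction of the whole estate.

Dagny takes one-half of $252,000 = $126,000. The remaining $126,000 passes to the descendants.
The descendants' portion ($126,000) is divided into 4 shares of $31,500: Anna and Valentina each take $31,500; Jakob's $31,500 share passes to Jakob's issue; Amira's $31,500 share passes to Amira's issue.
Jakob's share ($31,500) is divided into 3 shares of $10,500: Briar, Declan, and Rosa each take $10,500.
Amira's share ($31,500) is divided into 3 shares of $10,500: Quinn, Priya, and Phaedra each take $10,500.

Rosa receives 1/24 of the estate.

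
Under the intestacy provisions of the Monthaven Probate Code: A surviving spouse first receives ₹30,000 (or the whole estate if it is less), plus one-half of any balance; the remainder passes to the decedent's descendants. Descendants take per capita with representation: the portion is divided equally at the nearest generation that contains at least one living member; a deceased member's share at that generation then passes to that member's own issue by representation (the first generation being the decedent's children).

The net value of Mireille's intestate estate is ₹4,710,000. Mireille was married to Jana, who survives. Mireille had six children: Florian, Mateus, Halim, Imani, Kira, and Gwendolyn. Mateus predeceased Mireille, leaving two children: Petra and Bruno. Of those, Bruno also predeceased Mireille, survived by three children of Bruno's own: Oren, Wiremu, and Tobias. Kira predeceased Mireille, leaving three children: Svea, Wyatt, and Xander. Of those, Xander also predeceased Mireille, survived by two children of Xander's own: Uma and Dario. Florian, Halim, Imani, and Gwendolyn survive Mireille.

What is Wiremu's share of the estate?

Jana first takes ₹30,000, leaving a balance of ₹4,680,000. Jana then takes one-half of the balance (₹2,340,000), for a total of ₹2,370,000. The remaining ₹2,340,000 passes to the descendants.
The descendants' portion (₹2,340,000) is divided into 6 shares of ₹390,000: Florian, Halim, Imani, and Gwendolyn each take ₹390,000; Mateus's ₹390,000 share passes to Mateus's issue; Kira's ₹390,000 share passes to Kira's issue.
Mateus's share (₹390,000) is divided into 2 shares of ₹195,000: Petra takes ₹195,000; Bruno's ₹195,000 share passes to Bruno's issue.
Bruno's share (₹195,000) is divided into 3 shares of ₹65,000: Oren, Wiremu, and Tobias each take ₹65,000.
Kira's share (₹390,000) is divided into 3 shares of ₹130,000: Svea and Wyatt each take ₹130,000; Xander's ₹130,000 share passes to Xander's issue.
Xander's share (₹130,000) is divided into 2 shares of ₹65,000: Uma and Dario each take ₹65,000.

Wiremu receives ₹65,000.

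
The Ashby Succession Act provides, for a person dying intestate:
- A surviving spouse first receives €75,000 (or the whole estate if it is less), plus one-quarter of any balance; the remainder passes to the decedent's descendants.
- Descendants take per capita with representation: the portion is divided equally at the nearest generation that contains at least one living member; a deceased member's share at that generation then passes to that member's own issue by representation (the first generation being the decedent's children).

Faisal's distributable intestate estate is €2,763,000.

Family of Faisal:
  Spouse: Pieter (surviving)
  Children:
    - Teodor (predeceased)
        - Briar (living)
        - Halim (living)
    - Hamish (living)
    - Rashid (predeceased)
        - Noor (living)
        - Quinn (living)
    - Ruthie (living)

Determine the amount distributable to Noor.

Pieter first takes €75,000, leaving a balance of €2,688,000. Pieter then takes one-quarter of the balance (€672,000), for a total of €747,000. The remaining €2,016,000 passes to the descendants.
The descendants' portion (€2,016,000) is divided into 4 shares of €504,000: Hamish and Ruthie each take €504,000; Teodor's €504,000 share passes to Teodor's issue; Rashid's €504,000 share passes to Rashid's issue.
Teodor's share (€504,000) is divided into 2 shares of €252,000: Briar and Halim each take €252,000.
Rashid's share (€504,000) is divided into 2 shares of €252,000: Noor and Quinn each take €252,000.

Noor receives €252,000.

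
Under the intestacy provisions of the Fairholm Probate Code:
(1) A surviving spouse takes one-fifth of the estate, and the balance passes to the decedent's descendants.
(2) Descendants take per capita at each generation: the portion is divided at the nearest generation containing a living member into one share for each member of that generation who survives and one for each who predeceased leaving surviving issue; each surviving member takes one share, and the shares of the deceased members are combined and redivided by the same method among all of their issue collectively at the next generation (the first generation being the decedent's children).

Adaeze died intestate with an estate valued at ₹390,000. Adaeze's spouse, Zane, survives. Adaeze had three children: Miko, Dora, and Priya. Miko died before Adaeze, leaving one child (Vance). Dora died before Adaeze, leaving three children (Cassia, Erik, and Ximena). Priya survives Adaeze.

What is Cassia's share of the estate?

Zane takes one-fifth of ₹390,000 = ₹78,000. The remaining ₹312,000 passes to the descendants.
The descendants' portion (₹312,000) is divided at the children's generation into 3 shares of ₹104,000. Priya takes ₹104,000. The 2 shares of the deceased (Miko and Dora) are combined into a pool of ₹208,000.
That pool (₹208,000) is divided at the grandchildren's generation equally among Vance, Cassia, Erik, and Ximena: ₹52,000 each.

Cassia receives ₹52,000.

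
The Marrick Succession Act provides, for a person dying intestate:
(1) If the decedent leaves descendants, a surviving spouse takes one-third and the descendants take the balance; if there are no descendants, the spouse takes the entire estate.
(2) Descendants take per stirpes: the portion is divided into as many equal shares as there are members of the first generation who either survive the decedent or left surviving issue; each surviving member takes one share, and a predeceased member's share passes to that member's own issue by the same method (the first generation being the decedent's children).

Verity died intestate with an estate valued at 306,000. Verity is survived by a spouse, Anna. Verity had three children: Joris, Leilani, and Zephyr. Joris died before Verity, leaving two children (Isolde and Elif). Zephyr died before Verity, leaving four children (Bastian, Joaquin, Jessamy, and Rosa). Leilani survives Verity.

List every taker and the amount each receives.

Anna takes one-third of 306,000 = 102,000. The remaining 204,000 passes to the descendants.
The descendants' portion (204,000) is divided into 3 shares of 68,000: Leilani takes 68,000; Joris's 68,000 share passes to Joris's issue; Zephyr's 68,000 share passes to Zephyr's issue.
Joris's share (68,000) is divided into 2 shares of 34,000: Isolde and Elif each take 34,000.
Zephyr's share (68,000) is divided into 4 shares of 17,000: Bastian, Joaquin, Jessamy, and Rosa each take 17,000.

Anna: 102,000; Isolde: 34,000; Elif: 34,000; Leilani: 68,000; Bastian: 17,000; Joaquin: 17,000; Jessamy: 17,000; Rosa: 17,000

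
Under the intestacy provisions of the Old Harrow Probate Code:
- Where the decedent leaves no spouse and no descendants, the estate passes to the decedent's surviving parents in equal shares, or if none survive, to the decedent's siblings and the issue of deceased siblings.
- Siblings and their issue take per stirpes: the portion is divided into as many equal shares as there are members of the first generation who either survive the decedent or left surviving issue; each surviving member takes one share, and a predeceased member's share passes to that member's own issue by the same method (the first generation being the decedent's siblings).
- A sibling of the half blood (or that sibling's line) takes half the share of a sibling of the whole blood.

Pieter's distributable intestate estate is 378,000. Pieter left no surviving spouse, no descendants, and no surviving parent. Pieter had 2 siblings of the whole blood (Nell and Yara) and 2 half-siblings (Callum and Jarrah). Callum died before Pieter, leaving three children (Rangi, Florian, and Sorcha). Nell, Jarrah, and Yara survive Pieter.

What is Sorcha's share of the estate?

Sorcha receives 21,000.

The entire 378,000 passes to the siblings and their issue.
Counting each half-blood sibling's line as half a unit, there are 3 units in 378,000, so one unit is 126,000. Whole-blood lines (Nell and Yara) take 126,000 each; half-blood lines (Callum and Jarrah) take 63,000 each.
Callum's share (63,000) is divided into 3 shares of 21,000: Rangi, Florian, and Sorcha each take 21,000.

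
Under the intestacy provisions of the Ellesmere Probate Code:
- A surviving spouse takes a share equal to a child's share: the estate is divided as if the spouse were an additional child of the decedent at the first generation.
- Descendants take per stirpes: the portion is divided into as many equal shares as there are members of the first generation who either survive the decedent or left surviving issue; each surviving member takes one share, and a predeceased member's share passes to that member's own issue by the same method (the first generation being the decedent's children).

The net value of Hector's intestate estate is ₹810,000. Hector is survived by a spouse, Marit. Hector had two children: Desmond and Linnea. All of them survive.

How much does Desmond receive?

Desmond receives ₹270,000.

The spouse counts as an additional share at the children's level, so there are 3 primary shares of ₹270,000. Marit takes one such share (₹270,000).
The children's combined portion (₹540,000) is divided into 2 shares of ₹270,000: Desmond and Linnea each take ₹270,000.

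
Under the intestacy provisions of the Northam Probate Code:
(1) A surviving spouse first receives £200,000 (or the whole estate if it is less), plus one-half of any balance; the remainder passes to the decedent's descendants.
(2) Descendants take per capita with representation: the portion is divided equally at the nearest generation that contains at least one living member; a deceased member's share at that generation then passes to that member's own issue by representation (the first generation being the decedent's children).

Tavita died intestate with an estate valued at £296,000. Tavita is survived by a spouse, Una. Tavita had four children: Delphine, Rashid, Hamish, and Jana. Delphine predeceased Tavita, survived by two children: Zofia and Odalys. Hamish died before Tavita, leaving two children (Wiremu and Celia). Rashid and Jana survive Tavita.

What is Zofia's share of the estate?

Zofia receives £6,000.

Una first takes £200,000, leaving a balance of £96,000. Una then takes one-half of the balance (£48,000), for a total of £248,000. The remaining £48,000 passes to the descendants.
The descendants' portion (£48,000) is divided into 4 shares of £12,000: Rashid and Jana each take £12,000; Delphine's £12,000 share passes to Delphine's issue; Hamish's £12,000 share passes to Hamish's issue.
Delphine's share (£12,000) is divided into 2 shares of £6,000: Zofia and Odalys each take £6,000.
Hamish's share (£12,000) is divided into 2 shares of £6,000: Wiremu and Celia each take £6,000.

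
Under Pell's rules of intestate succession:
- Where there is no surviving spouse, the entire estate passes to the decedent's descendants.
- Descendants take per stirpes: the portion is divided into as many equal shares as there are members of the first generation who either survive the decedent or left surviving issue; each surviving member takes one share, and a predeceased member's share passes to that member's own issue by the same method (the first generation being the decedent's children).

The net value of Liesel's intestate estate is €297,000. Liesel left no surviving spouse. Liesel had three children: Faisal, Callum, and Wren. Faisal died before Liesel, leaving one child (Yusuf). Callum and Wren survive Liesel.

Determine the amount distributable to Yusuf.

The entire €297,000 passes to the descendants.
That amount (€297,000) is divided into 3 shares of €99,000: Callum and Wren each take €99,000; Faisal's €99,000 share passes to Faisal's issue.
Faisal's share (€99,000) passes entirely to Yusuf.

Yusuf receives €99,000.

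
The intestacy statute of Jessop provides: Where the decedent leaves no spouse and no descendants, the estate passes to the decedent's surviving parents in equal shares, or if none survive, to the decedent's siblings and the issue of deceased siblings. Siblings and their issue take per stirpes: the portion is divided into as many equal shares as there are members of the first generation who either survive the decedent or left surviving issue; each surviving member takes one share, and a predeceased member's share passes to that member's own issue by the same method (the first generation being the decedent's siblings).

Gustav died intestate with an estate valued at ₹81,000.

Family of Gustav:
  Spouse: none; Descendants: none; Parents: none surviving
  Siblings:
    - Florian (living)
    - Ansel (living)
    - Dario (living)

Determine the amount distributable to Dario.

Dario receives ₹27,000.

The entire ₹81,000 passes to the siblings and their issue.
That amount (₹81,000) is divided into 3 shares of ₹27,000: Florian, Ansel, and Dario each take ₹27,000.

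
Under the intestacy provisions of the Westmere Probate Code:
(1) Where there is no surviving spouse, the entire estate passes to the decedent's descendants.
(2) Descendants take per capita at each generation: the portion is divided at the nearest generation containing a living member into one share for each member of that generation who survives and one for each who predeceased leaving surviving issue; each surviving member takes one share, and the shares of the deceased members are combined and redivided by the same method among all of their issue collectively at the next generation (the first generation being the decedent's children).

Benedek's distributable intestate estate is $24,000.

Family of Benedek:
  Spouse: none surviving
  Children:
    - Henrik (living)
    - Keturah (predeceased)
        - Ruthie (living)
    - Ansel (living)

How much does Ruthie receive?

The entire $24,000 passes to the descendants.
That amount ($24,000) is divided at the children's generation into 3 shares of $8,000. Henrik and Ansel each take $8,000. The remaining share for the deceased Keturah ($8,000) is carried to the next generation.
That pool ($8,000) passes entirely to Ruthie, the sole taker at the grandchildren's generation.

Ruthie receives $8,000.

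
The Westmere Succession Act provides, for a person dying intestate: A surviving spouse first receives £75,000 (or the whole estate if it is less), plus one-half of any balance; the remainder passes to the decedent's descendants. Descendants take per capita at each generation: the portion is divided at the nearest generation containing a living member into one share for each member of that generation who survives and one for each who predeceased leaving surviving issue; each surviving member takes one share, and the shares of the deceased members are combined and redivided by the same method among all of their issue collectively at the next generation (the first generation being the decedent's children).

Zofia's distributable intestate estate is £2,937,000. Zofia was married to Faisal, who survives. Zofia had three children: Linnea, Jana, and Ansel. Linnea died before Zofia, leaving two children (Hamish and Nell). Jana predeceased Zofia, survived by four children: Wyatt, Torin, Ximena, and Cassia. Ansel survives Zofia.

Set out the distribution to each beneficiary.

Faisal: £1,506,000; Hamish: £159,000; Nell: £159,000; Wyatt: £159,000; Torin: £159,000; Ximena: £159,000; Cassia: £159,000; Ansel: £477,000

Faisal first takes £75,000, leaving a balance of £2,862,000. Faisal then takes one-half of the balance (£1,431,000), for a total of £1,506,000. The remaining £1,431,000 passes to the descendants.
The descendants' portion (£1,431,000) is divided at the children's generation into 3 shares of £477,000. Ansel takes £477,000. The 2 shares of the deceased (Linnea and Jana) are combined into a pool of £954,000.
That pool (£954,000) is divided at the grandchildren's generation equally among Hamish, Nell, Wyatt, Torin, Ximena, and Cassia: £159,000 each.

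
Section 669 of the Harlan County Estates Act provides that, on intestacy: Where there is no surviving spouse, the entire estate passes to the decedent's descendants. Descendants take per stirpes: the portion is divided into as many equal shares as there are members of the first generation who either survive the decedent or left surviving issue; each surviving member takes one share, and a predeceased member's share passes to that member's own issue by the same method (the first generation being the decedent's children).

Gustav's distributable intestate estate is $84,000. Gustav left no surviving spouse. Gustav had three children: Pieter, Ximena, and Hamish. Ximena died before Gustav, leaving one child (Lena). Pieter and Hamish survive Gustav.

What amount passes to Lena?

Lena receives $28,000.

The entire $84,000 passes to the descendants.
That amount ($84,000) is divided into 3 shares of $28,000: Pieter and Hamish each take $28,000; Ximena's $28,000 share passes to Ximena's issue.
Ximena's share ($28,000) passes entirely to Lena.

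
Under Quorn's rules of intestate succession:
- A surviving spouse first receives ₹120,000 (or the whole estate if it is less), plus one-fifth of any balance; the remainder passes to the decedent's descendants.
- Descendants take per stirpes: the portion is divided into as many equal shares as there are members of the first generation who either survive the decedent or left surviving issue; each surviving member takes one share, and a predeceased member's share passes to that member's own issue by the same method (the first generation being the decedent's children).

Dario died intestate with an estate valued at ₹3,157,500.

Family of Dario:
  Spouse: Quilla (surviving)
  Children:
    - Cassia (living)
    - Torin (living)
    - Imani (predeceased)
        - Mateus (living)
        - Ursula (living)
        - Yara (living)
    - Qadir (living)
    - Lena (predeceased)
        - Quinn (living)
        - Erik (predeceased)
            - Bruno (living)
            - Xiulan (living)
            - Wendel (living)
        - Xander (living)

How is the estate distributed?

Quilla first takes ₹120,000, leaving a balance of ₹3,037,500. Quilla then takes one-fifth of the balance (₹607,500), for a total of ₹727,500. The remaining ₹2,430,000 passes to the descendants.
The descendants' portion (₹2,430,000) is divided into 5 shares of ₹486,000: Cassia, Torin, and Qadir each take ₹486,000; Imani's ₹486,000 share passes to Imani's issue; Lena's ₹486,000 share passes to Lena's issue.
Imani's share (₹486,000) is divided into 3 shares of ₹162,000: Mateus, Ursula, and Yara each take ₹162,000.
Lena's share (₹486,000) is divided into 3 shares of ₹162,000: Quinn and Xander each take ₹162,000; Erik's ₹162,000 share passes to Erik's issue.
Erik's share (₹162,000) is divided into 3 shares of ₹54,000: Bruno, Xiulan, and Wendel each take ₹54,000.

Quilla: ₹727,500; Cassia: ₹486,000; Torin: ₹486,000; Mateus: ₹162,000; Ursula: ₹162,000; Yara: ₹162,000; Qadir: ₹486,000; Quinn: ₹162,000; Bruno: ₹54,000; Xiulan: ₹54,000; Wendel: ₹54,000; Xander: ₹162,000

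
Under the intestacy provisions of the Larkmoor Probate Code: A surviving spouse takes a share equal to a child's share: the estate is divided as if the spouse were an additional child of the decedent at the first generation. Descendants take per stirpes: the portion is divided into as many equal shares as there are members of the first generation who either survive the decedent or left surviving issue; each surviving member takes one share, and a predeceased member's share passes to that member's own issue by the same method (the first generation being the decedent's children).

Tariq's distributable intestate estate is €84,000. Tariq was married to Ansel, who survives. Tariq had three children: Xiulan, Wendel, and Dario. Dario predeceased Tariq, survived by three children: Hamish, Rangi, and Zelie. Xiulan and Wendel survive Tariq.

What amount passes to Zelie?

Zelie receives €7,000.

The spouse counts as an additional share at the children's level, so there are 4 primary shares of €21,000. Ansel takes one such share (€21,000).
The children's combined portion (€63,000) is divided into 3 shares of €21,000: Xiulan and Wendel each take €21,000; Dario's €21,000 share passes to Dario's issue.
Dario's share (€21,000) is divided into 3 shares of €7,000: Hamish, Rangi, and Zelie each take €7,000.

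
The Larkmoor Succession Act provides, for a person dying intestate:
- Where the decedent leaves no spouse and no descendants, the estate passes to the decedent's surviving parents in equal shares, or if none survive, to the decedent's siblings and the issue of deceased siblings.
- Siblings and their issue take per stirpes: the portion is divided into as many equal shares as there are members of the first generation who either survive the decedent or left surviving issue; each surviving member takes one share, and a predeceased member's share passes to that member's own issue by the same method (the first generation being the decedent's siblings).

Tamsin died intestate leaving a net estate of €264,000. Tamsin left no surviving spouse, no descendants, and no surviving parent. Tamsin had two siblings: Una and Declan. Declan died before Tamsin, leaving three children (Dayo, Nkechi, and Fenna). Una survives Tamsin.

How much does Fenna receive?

Fenna receives €44,000.

The entire €264,000 passes to the siblings and their issue.
That amount (€264,000) is divided into 2 shares of €132,000: Una takes €132,000; Declan's €132,000 share passes to Declan's issue.
Declan's share (€132,000) is divided into 3 shares of €44,000: Dayo, Nkechi, and Fenna each take €44,000.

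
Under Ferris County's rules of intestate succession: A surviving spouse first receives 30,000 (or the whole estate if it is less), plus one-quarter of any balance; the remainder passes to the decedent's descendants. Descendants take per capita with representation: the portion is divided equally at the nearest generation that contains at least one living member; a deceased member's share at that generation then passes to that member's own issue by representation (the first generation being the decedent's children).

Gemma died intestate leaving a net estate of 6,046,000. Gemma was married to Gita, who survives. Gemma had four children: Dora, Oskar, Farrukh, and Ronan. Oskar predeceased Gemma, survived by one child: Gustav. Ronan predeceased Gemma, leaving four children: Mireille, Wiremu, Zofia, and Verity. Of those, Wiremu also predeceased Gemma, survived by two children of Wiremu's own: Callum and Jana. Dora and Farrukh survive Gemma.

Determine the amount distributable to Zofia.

Gita first takes 30,000, leaving a balance of 6,016,000. Gita then takes one-quarter of the balance (1,504,000), for a total of 1,534,000. The remaining 4,512,000 passes to the descendants.
The descendants' portion (4,512,000) is divided into 4 shares of 1,128,000: Dora and Farrukh each take 1,128,000; Oskar's 1,128,000 share passes to Oskar's issue; Ronan's 1,128,000 share passes to Ronan's issue.
Oskar's share (1,128,000) passes entirely to Gustav.
Ronan's share (1,128,000) is divided into 4 shares of 282,000: Mireille, Zofia, and Verity each take 282,000; Wiremu's 282,000 share passes to Wiremu's issue.
Wiremu's share (282,000) is divided into 2 shares of 141,000: Callum and Jana each take 141,000.

Zofia receives 282,000.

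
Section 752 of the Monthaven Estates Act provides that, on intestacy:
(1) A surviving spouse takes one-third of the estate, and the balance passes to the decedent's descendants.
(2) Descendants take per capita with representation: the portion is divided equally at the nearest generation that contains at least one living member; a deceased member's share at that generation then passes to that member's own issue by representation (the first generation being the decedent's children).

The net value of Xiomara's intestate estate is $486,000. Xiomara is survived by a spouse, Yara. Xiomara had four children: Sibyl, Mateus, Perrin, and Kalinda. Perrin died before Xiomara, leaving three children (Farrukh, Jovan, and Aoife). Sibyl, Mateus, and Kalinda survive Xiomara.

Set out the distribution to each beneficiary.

Yara: $162,000; Sibyl: $81,000; Mateus: $81,000; Farrukh: $27,000; Jovan: $27,000; Aoife: $27,000; Kalinda: $81,000

Yara takes one-third of $486,000 = $162,000. The remaining $324,000 passes to the descendants.
The descendants' portion ($324,000) is divided into 4 shares of $81,000: Sibyl, Mateus, and Kalinda each take $81,000; Perrin's $81,000 share passes to Perrin's issue.
Perrin's share ($81,000) is divided into 3 shares of $27,000: Farrukh, Jovan, and Aoife each take $27,000.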